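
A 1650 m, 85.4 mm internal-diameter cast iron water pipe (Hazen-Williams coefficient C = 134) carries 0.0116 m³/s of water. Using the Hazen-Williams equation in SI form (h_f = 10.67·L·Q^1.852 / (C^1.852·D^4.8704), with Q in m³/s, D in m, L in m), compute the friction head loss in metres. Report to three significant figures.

h_f = 10.67·1650·0.0116^1.852 / (134^1.852·0.0854^4.8704) = 84.31 m

h_f ≈ 84.3 m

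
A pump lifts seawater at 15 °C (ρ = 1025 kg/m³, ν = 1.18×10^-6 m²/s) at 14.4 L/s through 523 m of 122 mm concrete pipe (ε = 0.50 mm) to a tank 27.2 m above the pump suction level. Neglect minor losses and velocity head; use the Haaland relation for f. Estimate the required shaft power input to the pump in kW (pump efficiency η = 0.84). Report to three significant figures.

P_shaft ≈ 6.37 kW

V = 4Q/(πD²) = 1.232 m/s; Re = 1.27×10^5; ε/D = 0.00410; f = 0.02944
h_f = f(L/D)V²/2g = 9.760 m
Total head H = z + h_f = 27.2 + 9.760 = 36.96 m
P_hyd = ρgQH = 1025·9.81·0.0144·36.96 = 5.352 kW
P_shaft = P_hyd/η = 5.352/0.84 = 6.371 kW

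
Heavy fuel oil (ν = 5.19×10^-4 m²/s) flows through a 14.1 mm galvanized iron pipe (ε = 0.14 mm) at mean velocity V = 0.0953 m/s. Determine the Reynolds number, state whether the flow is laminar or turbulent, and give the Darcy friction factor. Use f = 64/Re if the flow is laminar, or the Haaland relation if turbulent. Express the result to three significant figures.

Re = VD/ν = 0.09530·0.0141/5.19×10^-4 = 2.59
Re < 2300 → laminar → f = 64/Re = 24.72

Re ≈ 2.59; laminar; f = 64/Re ≈ 24.7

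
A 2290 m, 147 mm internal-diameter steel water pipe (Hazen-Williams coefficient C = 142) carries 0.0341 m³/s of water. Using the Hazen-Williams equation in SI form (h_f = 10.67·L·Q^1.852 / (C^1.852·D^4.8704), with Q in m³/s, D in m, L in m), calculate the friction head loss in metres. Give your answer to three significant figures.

h_f = 10.67·2290·0.0341^1.852 / (142^1.852·0.147^4.8704) = 54.97 m

h_f ≈ 55.0 m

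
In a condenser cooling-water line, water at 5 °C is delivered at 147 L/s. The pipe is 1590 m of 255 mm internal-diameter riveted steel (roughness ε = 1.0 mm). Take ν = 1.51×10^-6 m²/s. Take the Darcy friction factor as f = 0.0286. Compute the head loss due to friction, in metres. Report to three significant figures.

h_f ≈ 75.3 m

V = 4Q/(πD²) = 4·0.147/(π·0.255²) = 2.878 m/s
h_f = f(L/D)V²/(2g) = 0.02860·(1590/0.255)·2.878²/(2·9.81) = 75.30 m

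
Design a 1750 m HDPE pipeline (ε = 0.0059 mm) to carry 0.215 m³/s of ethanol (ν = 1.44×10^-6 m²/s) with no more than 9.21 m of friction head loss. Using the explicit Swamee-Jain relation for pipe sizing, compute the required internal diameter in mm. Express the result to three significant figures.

Swamee-Jain (Type III): D = 0.66·[ε^1.25·(LQ²/(gh_f))^4.75 + ν·Q^9.4·(L/(gh_f))^5.2]^0.04
LQ²/(gh_f) = 0.8953; L/(gh_f) = 19.37
Term 1 = ε^1.25·(…)^4.75 = 1.72×10^-7; Term 2 = ν·Q^9.4·(…)^5.2 = 3.77×10^-6
D = 0.66·(1.72×10^-7 + 3.77×10^-6)^0.04 = 0.4012 m = 401 mm
Check: V = 1.70 m/s, Re = 4.74×10^5, f = 0.01344, h_f = 8.64 m ≈ 9.21 m ✓

D ≈ 401 mm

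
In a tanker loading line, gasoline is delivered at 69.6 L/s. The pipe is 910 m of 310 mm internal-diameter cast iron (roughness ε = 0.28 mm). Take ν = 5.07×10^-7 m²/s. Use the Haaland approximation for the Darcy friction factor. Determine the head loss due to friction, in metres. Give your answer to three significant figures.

V = 4Q/(πD²) = 4·0.0696/(π·0.310²) = 0.9221 m/s
Re = VD/ν = 0.9221·0.310/5.07×10^-7 = 5.64×10^5 → turbulent
ε/D = 0.28/310 = 9.03×10^-4
Haaland: f = 0.01970
h_f = f(L/D)V²/(2g) = 0.01970·(910/0.310)·0.9221²/(2·9.81) = 2.506 m

h_f ≈ 2.51 m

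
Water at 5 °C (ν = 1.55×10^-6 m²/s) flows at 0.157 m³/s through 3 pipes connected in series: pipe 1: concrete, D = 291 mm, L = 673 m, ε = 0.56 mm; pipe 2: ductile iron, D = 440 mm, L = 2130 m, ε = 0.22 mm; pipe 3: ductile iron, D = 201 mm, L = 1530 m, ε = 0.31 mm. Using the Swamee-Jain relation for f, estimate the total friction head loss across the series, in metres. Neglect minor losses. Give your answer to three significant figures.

Pipe 1: V = 2.361 m/s, Re = 4.43×10^5, ε/D = 0.00192, f = 0.02373, h_1 = f(L/D)V²/2g = 15.59 m
Pipe 2: V = 1.033 m/s, Re = 2.93×10^5, ε/D = 5.00×10^-4, f = 0.01836, h_2 = f(L/D)V²/2g = 4.829 m
Pipe 3: V = 4.948 m/s, Re = 6.42×10^5, ε/D = 0.00154, f = 0.02233, h_3 = f(L/D)V²/2g = 212.1 m
Series → Q common, losses add: H = Σh = 232.5 m

H ≈ 233 m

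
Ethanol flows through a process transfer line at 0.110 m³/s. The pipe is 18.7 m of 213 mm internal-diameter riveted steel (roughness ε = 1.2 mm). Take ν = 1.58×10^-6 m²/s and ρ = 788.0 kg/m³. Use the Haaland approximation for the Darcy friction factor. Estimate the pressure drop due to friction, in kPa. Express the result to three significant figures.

Δp ≈ 10.5 kPa

V = 4Q/(πD²) = 4·0.110/(π·0.213²) = 3.087 m/s
Re = VD/ν = 3.087·0.213/1.58×10^-6 = 4.16×10^5 → turbulent
ε/D = 1.2/213 = 0.00563
Haaland: f = 0.03175
h_f = f(L/D)V²/(2g) = 0.03175·(18.7/0.213)·3.087²/(2·9.81) = 1.354 m
Δp = ρg·h_f = 788.0·9.81·1.354 = 10.47 kPa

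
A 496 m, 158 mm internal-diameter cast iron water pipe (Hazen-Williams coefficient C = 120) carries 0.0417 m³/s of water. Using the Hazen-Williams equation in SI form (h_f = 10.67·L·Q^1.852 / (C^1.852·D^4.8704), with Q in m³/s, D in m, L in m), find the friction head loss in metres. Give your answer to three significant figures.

h_f = 10.67·496·0.0417^1.852 / (120^1.852·0.158^4.8704) = 16.61 m

h_f ≈ 16.6 m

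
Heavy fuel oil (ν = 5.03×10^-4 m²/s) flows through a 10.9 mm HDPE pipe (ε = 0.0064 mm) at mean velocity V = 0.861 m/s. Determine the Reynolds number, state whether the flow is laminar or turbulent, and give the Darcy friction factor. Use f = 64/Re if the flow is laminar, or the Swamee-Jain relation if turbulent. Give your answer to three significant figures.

Re = VD/ν = 0.8610·0.0109/5.03×10^-4 = 18.7
Re < 2300 → laminar → f = 64/Re = 3.430

Re ≈ 18.7; laminar; f = 64/Re ≈ 3.43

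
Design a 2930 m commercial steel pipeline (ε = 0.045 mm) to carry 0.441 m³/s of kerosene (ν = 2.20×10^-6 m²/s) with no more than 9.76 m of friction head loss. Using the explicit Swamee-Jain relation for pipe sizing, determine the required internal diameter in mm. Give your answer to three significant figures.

D ≈ 594 mm

Swamee-Jain (Type III): D = 0.66·[ε^1.25·(LQ²/(gh_f))^4.75 + ν·Q^9.4·(L/(gh_f))^5.2]^0.04
LQ²/(gh_f) = 5.951; L/(gh_f) = 30.60
Term 1 = ε^1.25·(…)^4.75 = 0.0176; Term 2 = ν·Q^9.4·(…)^5.2 = 0.0532
D = 0.66·(0.0176 + 0.0532)^0.04 = 0.5937 m = 594 mm
Check: V = 1.59 m/s, Re = 4.30×10^5, f = 0.01445, h_f = 9.23 m ≈ 9.76 m ✓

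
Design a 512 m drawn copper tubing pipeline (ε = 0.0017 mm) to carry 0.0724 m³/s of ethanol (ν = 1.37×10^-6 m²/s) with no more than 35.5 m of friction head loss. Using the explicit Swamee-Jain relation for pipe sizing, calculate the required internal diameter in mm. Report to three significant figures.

D ≈ 155 mm

Swamee-Jain (Type III): D = 0.66·[ε^1.25·(LQ²/(gh_f))^4.75 + ν·Q^9.4·(L/(gh_f))^5.2]^0.04
LQ²/(gh_f) = 0.007706; L/(gh_f) = 1.470
Term 1 = ε^1.25·(…)^4.75 = 5.63×10^-18; Term 2 = ν·Q^9.4·(…)^5.2 = 1.94×10^-16
D = 0.66·(5.63×10^-18 + 1.94×10^-16)^0.04 = 0.1554 m = 155 mm
Check: V = 3.81 m/s, Re = 4.33×10^5, f = 0.01360, h_f = 33.2 m ≈ 35.5 m ✓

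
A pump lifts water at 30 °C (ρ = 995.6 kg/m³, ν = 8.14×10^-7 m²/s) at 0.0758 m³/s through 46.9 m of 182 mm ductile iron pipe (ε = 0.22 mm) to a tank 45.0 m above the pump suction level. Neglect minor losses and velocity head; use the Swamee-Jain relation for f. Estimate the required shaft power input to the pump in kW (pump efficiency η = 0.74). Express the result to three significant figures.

V = 4Q/(πD²) = 2.914 m/s; Re = 6.51×10^5; ε/D = 0.00121; f = 0.02109
h_f = f(L/D)V²/2g = 2.351 m
Total head H = z + h_f = 45.0 + 2.351 = 47.35 m
P_hyd = ρgQH = 995.6·9.81·0.0758·47.35 = 35.06 kW
P_shaft = P_hyd/η = 35.06/0.74 = 47.37 kW

P_shaft ≈ 47.4 kW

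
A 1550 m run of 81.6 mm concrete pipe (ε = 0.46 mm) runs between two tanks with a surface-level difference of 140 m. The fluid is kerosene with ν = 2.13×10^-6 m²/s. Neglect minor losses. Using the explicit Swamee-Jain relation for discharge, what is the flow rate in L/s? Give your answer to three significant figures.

Q ≈ 11.0 L/s

Swamee-Jain (Type II): Q = -0.965·√(gD⁵h_f/L)·ln[ε/(3.7D) + √(3.17ν²L/(gD³h_f))]
√(gD⁵h_f/L) = √(9.81·0.0816⁵·140/1550) = 0.001790
ε/(3.7D) = 0.00152; √(3.17ν²L/(gD³h_f)) = 1.73×10^-4
Q = -0.965·0.001790·ln(0.001696) = 0.01102 m³/s
Check: V = 2.11 m/s, Re = 8.07×10^4, f = 0.03285, h_f = 141 m ≈ 140 m ✓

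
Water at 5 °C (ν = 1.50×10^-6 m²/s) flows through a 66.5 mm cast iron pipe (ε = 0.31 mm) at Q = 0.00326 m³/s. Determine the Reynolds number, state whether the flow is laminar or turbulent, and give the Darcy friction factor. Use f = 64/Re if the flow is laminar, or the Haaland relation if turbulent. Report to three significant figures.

V = 4Q/(πD²) = 0.9386 m/s
Re = VD/ν = 0.9386·0.0665/1.50×10^-6 = 4.16×10^4
Re > 4000 → turbulent; ε/D = 0.00466
Haaland: f = 0.03184

Re ≈ 4.16×10^4; turbulent; f ≈ 0.0318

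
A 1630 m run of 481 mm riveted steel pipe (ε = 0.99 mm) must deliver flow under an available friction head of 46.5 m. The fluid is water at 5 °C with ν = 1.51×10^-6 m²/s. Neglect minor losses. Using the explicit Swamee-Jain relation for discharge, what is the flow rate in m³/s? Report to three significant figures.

Swamee-Jain (Type II): Q = -0.965·√(gD⁵h_f/L)·ln[ε/(3.7D) + √(3.17ν²L/(gD³h_f))]
√(gD⁵h_f/L) = √(9.81·0.481⁵·46.5/1630) = 0.08488
ε/(3.7D) = 5.56×10^-4; √(3.17ν²L/(gD³h_f)) = 1.52×10^-5
Q = -0.965·0.08488·ln(5.715×10^-4) = 0.6117 m³/s
Check: V = 3.37 m/s, Re = 1.07×10^6, f = 0.02384, h_f = 46.7 m ≈ 46.5 m ✓

Q ≈ 0.612 m³/s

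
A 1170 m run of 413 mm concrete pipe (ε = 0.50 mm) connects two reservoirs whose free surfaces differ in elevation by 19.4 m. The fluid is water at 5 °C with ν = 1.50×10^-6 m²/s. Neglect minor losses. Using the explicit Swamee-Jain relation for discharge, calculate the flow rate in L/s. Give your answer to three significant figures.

Q ≈ 339 L/s

Swamee-Jain (Type II): Q = -0.965·√(gD⁵h_f/L)·ln[ε/(3.7D) + √(3.17ν²L/(gD³h_f))]
√(gD⁵h_f/L) = √(9.81·0.413⁵·19.4/1170) = 0.04421
ε/(3.7D) = 3.27×10^-4; √(3.17ν²L/(gD³h_f)) = 2.49×10^-5
Q = -0.965·0.04421·ln(3.522×10^-4) = 0.3392 m³/s
Check: V = 2.53 m/s, Re = 6.97×10^5, f = 0.02106, h_f = 19.5 m ≈ 19.4 m ✓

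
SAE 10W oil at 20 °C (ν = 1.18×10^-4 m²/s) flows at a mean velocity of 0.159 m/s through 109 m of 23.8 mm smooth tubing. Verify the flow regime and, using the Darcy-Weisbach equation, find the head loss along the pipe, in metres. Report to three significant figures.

h_f ≈ 11.8 m

Re = VD/ν = 0.159·0.02380/1.18×10^-4 = 32.1 → laminar (Re < 2300)
f = 64/Re = 1.996
h_f = f(L/D)V²/(2g) = 1.996·(109/0.02380)·0.159²/(2·9.81) = 11.78 m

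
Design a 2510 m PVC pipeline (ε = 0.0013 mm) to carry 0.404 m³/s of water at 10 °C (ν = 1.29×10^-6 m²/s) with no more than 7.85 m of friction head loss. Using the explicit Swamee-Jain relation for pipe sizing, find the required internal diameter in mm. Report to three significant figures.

D ≈ 563 mm

Swamee-Jain (Type III): D = 0.66·[ε^1.25·(LQ²/(gh_f))^4.75 + ν·Q^9.4·(L/(gh_f))^5.2]^0.04
LQ²/(gh_f) = 5.320; L/(gh_f) = 32.59
Term 1 = ε^1.25·(…)^4.75 = 1.23×10^-4; Term 2 = ν·Q^9.4·(…)^5.2 = 0.0190
D = 0.66·(1.23×10^-4 + 0.0190)^0.04 = 0.5634 m = 563 mm
Check: V = 1.62 m/s, Re = 7.08×10^5, f = 0.01236, h_f = 7.37 m ≈ 7.85 m ✓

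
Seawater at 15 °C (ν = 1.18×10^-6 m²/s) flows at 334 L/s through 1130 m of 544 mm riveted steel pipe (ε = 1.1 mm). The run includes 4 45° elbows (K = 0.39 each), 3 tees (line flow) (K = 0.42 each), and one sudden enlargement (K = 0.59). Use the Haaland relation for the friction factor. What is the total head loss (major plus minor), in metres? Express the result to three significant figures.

H_L ≈ 5.56 m

V = 4Q/(πD²) = 1.437 m/s; V²/2g = 0.1052 m
Re = 6.62×10^5, ε/D = 0.00202 → f = 0.02378 (Haaland)
Major: h_f = f(L/D)·V²/2g = 0.02378·2077·0.1052 = 5.199 m
Minor: ΣK = 3.41; h_m = ΣK·V²/2g = 0.3589 m
Total H_L = 5.199 + 0.3589 = 5.557 m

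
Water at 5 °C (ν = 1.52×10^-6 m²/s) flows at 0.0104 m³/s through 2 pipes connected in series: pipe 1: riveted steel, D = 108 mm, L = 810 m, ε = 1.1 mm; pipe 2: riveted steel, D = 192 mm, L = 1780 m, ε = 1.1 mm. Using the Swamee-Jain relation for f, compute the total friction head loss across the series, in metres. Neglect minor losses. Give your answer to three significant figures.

Pipe 1: V = 1.135 m/s, Re = 8.07×10^4, ε/D = 0.0102, f = 0.03916, h_1 = f(L/D)V²/2g = 19.29 m
Pipe 2: V = 0.3592 m/s, Re = 4.54×10^4, ε/D = 0.00573, f = 0.03386, h_2 = f(L/D)V²/2g = 2.065 m
Series → Q common, losses add: H = Σh = 21.36 m

H ≈ 21.4 m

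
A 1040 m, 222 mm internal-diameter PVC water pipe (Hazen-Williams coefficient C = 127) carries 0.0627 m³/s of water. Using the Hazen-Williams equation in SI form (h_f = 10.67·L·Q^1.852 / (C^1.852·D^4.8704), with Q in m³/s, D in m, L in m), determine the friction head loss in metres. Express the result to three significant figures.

h_f = 10.67·1040·0.0627^1.852 / (127^1.852·0.222^4.8704) = 12.74 m

h_f ≈ 12.7 m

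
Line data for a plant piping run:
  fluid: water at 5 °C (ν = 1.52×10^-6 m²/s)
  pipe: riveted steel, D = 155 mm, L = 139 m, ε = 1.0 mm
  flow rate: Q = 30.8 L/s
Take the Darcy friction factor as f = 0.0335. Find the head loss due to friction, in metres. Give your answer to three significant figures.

h_f ≈ 4.08 m

V = 4Q/(πD²) = 4·0.0308/(π·0.155²) = 1.632 m/s
h_f = f(L/D)V²/(2g) = 0.03350·(139/0.155)·1.632²/(2·9.81) = 4.080 m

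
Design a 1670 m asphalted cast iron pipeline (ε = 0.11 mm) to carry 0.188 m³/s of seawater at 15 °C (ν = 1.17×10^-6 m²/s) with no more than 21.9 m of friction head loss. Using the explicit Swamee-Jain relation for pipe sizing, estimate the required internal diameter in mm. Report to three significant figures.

D ≈ 331 mm

Swamee-Jain (Type III): D = 0.66·[ε^1.25·(LQ²/(gh_f))^4.75 + ν·Q^9.4·(L/(gh_f))^5.2]^0.04
LQ²/(gh_f) = 0.2747; L/(gh_f) = 7.773
Term 1 = ε^1.25·(…)^4.75 = 2.44×10^-8; Term 2 = ν·Q^9.4·(…)^5.2 = 7.52×10^-9
D = 0.66·(2.44×10^-8 + 7.52×10^-9)^0.04 = 0.3309 m = 331 mm
Check: V = 2.19 m/s, Re = 6.18×10^5, f = 0.01641, h_f = 20.2 m ≈ 21.9 m ✓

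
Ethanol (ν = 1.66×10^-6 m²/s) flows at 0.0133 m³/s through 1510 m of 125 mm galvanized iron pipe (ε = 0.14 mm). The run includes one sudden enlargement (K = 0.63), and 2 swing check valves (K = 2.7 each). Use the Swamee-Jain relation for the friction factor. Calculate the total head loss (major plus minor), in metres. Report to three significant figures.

H_L ≈ 17.1 m

V = 4Q/(πD²) = 1.084 m/s; V²/2g = 0.05987 m
Re = 8.16×10^4, ε/D = 0.00112 → f = 0.02319 (Swamee-Jain)
Major: h_f = f(L/D)·V²/2g = 0.02319·12080·0.05987 = 16.77 m
Minor: ΣK = 6.03; h_m = ΣK·V²/2g = 0.3610 m
Total H_L = 16.77 + 0.3610 = 17.13 m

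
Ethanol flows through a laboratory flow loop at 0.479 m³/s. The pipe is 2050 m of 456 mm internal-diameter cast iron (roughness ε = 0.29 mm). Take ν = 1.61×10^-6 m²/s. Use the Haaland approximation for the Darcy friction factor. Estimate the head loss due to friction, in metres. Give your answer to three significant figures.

V = 4Q/(πD²) = 4·0.479/(π·0.456²) = 2.933 m/s
Re = VD/ν = 2.933·0.456/1.61×10^-6 = 8.31×10^5 → turbulent
ε/D = 0.29/456 = 6.36×10^-4
Haaland: f = 0.01812
h_f = f(L/D)V²/(2g) = 0.01812·(2050/0.456)·2.933²/(2·9.81) = 35.71 m

h_f ≈ 35.7 m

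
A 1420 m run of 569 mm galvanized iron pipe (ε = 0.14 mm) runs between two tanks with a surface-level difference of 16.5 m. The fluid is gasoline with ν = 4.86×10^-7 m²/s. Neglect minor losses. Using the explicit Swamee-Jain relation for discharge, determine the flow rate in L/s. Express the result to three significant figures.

Swamee-Jain (Type II): Q = -0.965·√(gD⁵h_f/L)·ln[ε/(3.7D) + √(3.17ν²L/(gD³h_f))]
√(gD⁵h_f/L) = √(9.81·0.569⁵·16.5/1420) = 0.08245
ε/(3.7D) = 6.65×10^-5; √(3.17ν²L/(gD³h_f)) = 5.97×10^-6
Q = -0.965·0.08245·ln(7.247×10^-5) = 0.7585 m³/s
Check: V = 2.98 m/s, Re = 3.49×10^6, f = 0.01465, h_f = 16.6 m ≈ 16.5 m ✓

Q ≈ 758 L/s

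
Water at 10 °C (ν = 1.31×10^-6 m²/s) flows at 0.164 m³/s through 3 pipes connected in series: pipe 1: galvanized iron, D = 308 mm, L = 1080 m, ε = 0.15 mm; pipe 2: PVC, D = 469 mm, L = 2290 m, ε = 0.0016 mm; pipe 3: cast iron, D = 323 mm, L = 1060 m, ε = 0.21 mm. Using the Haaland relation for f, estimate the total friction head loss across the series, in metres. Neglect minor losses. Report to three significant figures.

H ≈ 30.7 m

Pipe 1: V = 2.201 m/s, Re = 5.18×10^5, ε/D = 4.87×10^-4, f = 0.01747, h_1 = f(L/D)V²/2g = 15.13 m
Pipe 2: V = 0.9493 m/s, Re = 3.40×10^5, ε/D = 3.41×10^-6, f = 0.01404, h_2 = f(L/D)V²/2g = 3.149 m
Pipe 3: V = 2.001 m/s, Re = 4.93×10^5, ε/D = 6.50×10^-4, f = 0.01848, h_3 = f(L/D)V²/2g = 12.38 m
Series → Q common, losses add: H = Σh = 30.66 m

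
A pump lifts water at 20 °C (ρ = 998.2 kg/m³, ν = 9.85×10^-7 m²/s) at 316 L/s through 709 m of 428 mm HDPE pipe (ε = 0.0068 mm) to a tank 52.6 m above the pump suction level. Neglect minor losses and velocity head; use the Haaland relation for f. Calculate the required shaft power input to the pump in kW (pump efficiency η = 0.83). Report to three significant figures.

P_shaft ≈ 214 kW

V = 4Q/(πD²) = 2.196 m/s; Re = 9.54×10^5; ε/D = 1.59×10^-5; f = 0.01196
h_f = f(L/D)V²/2g = 4.873 m
Total head H = z + h_f = 52.6 + 4.873 = 57.47 m
P_hyd = ρgQH = 998.2·9.81·0.316·57.47 = 177.8 kW
P_shaft = P_hyd/η = 177.8/0.83 = 214.3 kW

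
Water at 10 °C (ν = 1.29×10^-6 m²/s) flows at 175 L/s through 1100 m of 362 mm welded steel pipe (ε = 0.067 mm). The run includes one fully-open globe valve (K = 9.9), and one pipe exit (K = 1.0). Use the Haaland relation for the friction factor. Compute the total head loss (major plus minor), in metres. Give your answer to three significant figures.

H_L ≈ 8.42 m

V = 4Q/(πD²) = 1.700 m/s; V²/2g = 0.1474 m
Re = 4.77×10^5, ε/D = 1.85×10^-4 → f = 0.01521 (Haaland)
Major: h_f = f(L/D)·V²/2g = 0.01521·3039·0.1474 = 6.811 m
Minor: ΣK = 10.9; h_m = ΣK·V²/2g = 1.606 m
Total H_L = 6.811 + 1.606 = 8.417 m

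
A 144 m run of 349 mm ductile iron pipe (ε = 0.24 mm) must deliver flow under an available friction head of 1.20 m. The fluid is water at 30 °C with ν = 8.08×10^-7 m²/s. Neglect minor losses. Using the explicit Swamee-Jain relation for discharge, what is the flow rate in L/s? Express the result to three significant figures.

Q ≈ 168 L/s

Swamee-Jain (Type II): Q = -0.965·√(gD⁵h_f/L)·ln[ε/(3.7D) + √(3.17ν²L/(gD³h_f))]
√(gD⁵h_f/L) = √(9.81·0.349⁵·1.20/144) = 0.02057
ε/(3.7D) = 1.86×10^-4; √(3.17ν²L/(gD³h_f)) = 2.44×10^-5
Q = -0.965·0.02057·ln(2.103×10^-4) = 0.1681 m³/s
Check: V = 1.76 m/s, Re = 7.59×10^5, f = 0.01859, h_f = 1.21 m ≈ 1.20 m ✓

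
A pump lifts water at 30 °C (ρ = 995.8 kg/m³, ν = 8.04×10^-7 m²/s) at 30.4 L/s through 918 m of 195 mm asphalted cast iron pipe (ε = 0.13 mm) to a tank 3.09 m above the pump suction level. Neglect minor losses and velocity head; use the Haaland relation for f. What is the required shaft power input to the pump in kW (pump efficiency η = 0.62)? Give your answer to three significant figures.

V = 4Q/(πD²) = 1.018 m/s; Re = 2.47×10^5; ε/D = 6.67×10^-4; f = 0.01919
h_f = f(L/D)V²/2g = 4.772 m
Total head H = z + h_f = 3.09 + 4.772 = 7.862 m
P_hyd = ρgQH = 995.8·9.81·0.0304·7.862 = 2.335 kW
P_shaft = P_hyd/η = 2.335/0.62 = 3.766 kW

P_shaft ≈ 3.77 kW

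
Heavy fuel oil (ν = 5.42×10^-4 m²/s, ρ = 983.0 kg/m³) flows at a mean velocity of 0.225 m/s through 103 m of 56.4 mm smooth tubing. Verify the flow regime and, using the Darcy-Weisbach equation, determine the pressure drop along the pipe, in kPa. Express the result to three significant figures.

Δp ≈ 124 kPa

Re = VD/ν = 0.225·0.05640/5.42×10^-4 = 23.4 → laminar (Re < 2300)
f = 64/Re = 2.733
h_f = f(L/D)V²/(2g) = 2.733·(103/0.05640)·0.225²/(2·9.81) = 12.88 m
Δp = ρg·h_f = 983.0·9.81·12.88 = 124.2 kPa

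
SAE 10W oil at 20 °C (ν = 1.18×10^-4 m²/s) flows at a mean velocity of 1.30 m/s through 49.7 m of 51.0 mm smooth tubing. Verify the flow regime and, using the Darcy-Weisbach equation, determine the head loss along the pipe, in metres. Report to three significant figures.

Re = VD/ν = 1.30·0.05100/1.18×10^-4 = 562 → laminar (Re < 2300)
f = 64/Re = 0.1139
h_f = f(L/D)V²/(2g) = 0.1139·(49.7/0.05100)·1.30²/(2·9.81) = 9.561 m

h_f ≈ 9.56 m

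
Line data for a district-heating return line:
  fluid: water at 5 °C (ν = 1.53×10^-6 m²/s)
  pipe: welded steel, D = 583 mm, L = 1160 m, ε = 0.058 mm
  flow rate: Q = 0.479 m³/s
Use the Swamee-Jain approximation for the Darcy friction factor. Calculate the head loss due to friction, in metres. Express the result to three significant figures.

V = 4Q/(πD²) = 4·0.479/(π·0.583²) = 1.794 m/s
Re = VD/ν = 1.794·0.583/1.53×10^-6 = 6.84×10^5 → turbulent
ε/D = 0.058/583 = 9.95×10^-5
Swamee-Jain: f = 0.01398
h_f = f(L/D)V²/(2g) = 0.01398·(1160/0.583)·1.794²/(2·9.81) = 4.565 m

h_f ≈ 4.56 m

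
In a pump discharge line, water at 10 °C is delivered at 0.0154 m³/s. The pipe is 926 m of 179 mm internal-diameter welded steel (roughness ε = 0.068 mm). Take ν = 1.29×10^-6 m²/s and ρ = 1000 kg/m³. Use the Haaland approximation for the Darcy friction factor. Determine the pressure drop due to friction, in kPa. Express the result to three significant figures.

Δp ≈ 19.4 kPa

V = 4Q/(πD²) = 4·0.0154/(π·0.179²) = 0.6120 m/s
Re = VD/ν = 0.6120·0.179/1.29×10^-6 = 8.49×10^4 → turbulent
ε/D = 0.068/179 = 3.80×10^-4
Haaland: f = 0.02003
h_f = f(L/D)V²/(2g) = 0.02003·(926/0.179)·0.6120²/(2·9.81) = 1.978 m
Δp = ρg·h_f = 1000·9.81·1.978 = 19.40 kPa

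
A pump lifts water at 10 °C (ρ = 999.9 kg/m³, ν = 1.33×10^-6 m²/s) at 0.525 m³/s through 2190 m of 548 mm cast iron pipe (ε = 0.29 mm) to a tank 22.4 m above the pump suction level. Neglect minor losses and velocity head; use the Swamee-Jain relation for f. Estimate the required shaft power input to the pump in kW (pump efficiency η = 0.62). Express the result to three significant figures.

P_shaft ≈ 333 kW

V = 4Q/(πD²) = 2.226 m/s; Re = 9.17×10^5; ε/D = 5.29×10^-4; f = 0.01754
h_f = f(L/D)V²/2g = 17.70 m
Total head H = z + h_f = 22.4 + 17.70 = 40.10 m
P_hyd = ρgQH = 999.9·9.81·0.525·40.10 = 206.5 kW
P_shaft = P_hyd/η = 206.5/0.62 = 333.1 kW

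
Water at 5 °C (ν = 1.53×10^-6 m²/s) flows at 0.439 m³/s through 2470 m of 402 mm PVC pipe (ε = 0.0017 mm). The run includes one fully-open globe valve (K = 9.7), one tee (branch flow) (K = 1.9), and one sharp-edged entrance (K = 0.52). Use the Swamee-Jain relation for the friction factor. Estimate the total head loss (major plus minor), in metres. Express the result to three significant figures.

H_L ≈ 52.0 m

V = 4Q/(πD²) = 3.459 m/s; V²/2g = 0.6097 m
Re = 9.09×10^5, ε/D = 4.23×10^-6 → f = 0.01190 (Swamee-Jain)
Major: h_f = f(L/D)·V²/2g = 0.01190·6144·0.6097 = 44.57 m
Minor: ΣK = 12.1; h_m = ΣK·V²/2g = 7.390 m
Total H_L = 44.57 + 7.390 = 51.96 m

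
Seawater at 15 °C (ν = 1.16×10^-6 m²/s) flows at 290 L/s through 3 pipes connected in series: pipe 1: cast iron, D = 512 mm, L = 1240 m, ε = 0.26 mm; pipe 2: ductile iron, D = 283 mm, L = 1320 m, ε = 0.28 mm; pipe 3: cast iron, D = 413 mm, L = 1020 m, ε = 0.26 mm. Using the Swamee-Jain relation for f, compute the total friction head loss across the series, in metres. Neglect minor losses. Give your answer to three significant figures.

H ≈ 116 m

Pipe 1: V = 1.409 m/s, Re = 6.22×10^5, ε/D = 5.08×10^-4, f = 0.01765, h_1 = f(L/D)V²/2g = 4.322 m
Pipe 2: V = 4.610 m/s, Re = 1.12×10^6, ε/D = 9.89×10^-4, f = 0.01994, h_2 = f(L/D)V²/2g = 100.8 m
Pipe 3: V = 2.165 m/s, Re = 7.71×10^5, ε/D = 6.30×10^-4, f = 0.01825, h_3 = f(L/D)V²/2g = 10.77 m
Series → Q common, losses add: H = Σh = 115.9 m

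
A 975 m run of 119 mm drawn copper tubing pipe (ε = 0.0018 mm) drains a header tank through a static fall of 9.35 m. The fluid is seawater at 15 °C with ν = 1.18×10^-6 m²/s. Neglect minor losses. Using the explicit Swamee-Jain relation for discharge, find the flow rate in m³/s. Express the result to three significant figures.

Q ≈ 0.0125 m³/s

Swamee-Jain (Type II): Q = -0.965·√(gD⁵h_f/L)·ln[ε/(3.7D) + √(3.17ν²L/(gD³h_f))]
√(gD⁵h_f/L) = √(9.81·0.119⁵·9.35/975) = 0.001498
ε/(3.7D) = 4.09×10^-6; √(3.17ν²L/(gD³h_f)) = 1.67×10^-4
Q = -0.965·0.001498·ln(1.709×10^-4) = 0.01254 m³/s
Check: V = 1.13 m/s, Re = 1.14×10^5, f = 0.01749, h_f = 9.29 m ≈ 9.35 m ✓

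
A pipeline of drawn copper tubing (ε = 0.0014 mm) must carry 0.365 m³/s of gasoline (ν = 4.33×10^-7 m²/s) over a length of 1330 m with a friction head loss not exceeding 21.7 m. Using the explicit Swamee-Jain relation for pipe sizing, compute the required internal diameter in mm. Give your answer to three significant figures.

D ≈ 369 mm

Swamee-Jain (Type III): D = 0.66·[ε^1.25·(LQ²/(gh_f))^4.75 + ν·Q^9.4·(L/(gh_f))^5.2]^0.04
LQ²/(gh_f) = 0.8324; L/(gh_f) = 6.248
Term 1 = ε^1.25·(…)^4.75 = 2.01×10^-8; Term 2 = ν·Q^9.4·(…)^5.2 = 4.57×10^-7
D = 0.66·(2.01×10^-8 + 4.57×10^-7)^0.04 = 0.3687 m = 369 mm
Check: V = 3.42 m/s, Re = 2.91×10^6, f = 0.009958, h_f = 21.4 m ≈ 21.7 m ✓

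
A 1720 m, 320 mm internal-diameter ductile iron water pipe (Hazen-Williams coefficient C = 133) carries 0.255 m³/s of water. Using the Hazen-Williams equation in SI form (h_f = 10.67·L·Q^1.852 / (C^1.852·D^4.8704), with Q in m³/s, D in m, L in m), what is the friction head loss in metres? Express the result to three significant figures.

h_f = 10.67·1720·0.255^1.852 / (133^1.852·0.320^4.8704) = 43.79 m

h_f ≈ 43.8 m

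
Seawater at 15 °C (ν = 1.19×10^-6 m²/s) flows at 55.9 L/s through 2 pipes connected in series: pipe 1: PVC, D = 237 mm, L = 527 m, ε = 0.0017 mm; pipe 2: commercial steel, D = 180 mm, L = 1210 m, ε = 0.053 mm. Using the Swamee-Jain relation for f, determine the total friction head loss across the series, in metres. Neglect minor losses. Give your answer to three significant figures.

H ≈ 30.6 m

Pipe 1: V = 1.267 m/s, Re = 2.52×10^5, ε/D = 7.17×10^-6, f = 0.01493, h_1 = f(L/D)V²/2g = 2.716 m
Pipe 2: V = 2.197 m/s, Re = 3.32×10^5, ε/D = 2.94×10^-4, f = 0.01686, h_2 = f(L/D)V²/2g = 27.88 m
Series → Q common, losses add: H = Σh = 30.60 m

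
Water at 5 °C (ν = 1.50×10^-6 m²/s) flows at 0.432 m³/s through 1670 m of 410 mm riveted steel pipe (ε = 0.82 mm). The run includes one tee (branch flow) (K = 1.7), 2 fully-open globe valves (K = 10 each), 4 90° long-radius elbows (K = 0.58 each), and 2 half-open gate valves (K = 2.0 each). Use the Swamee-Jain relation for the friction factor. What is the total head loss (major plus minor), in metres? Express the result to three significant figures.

V = 4Q/(πD²) = 3.272 m/s; V²/2g = 0.5457 m
Re = 8.94×10^5, ε/D = 0.00200 → f = 0.02371 (Swamee-Jain)
Major: h_f = f(L/D)·V²/2g = 0.02371·4073·0.5457 = 52.70 m
Minor: ΣK = 28.0; h_m = ΣK·V²/2g = 15.29 m
Total H_L = 52.70 + 15.29 = 67.99 m

H_L ≈ 68.0 m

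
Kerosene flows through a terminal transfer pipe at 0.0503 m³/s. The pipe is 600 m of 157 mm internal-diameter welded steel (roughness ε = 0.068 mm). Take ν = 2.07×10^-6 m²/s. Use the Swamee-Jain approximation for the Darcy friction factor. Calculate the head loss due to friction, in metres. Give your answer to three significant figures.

V = 4Q/(πD²) = 4·0.0503/(π·0.157²) = 2.598 m/s
Re = VD/ν = 2.598·0.157/2.07×10^-6 = 1.97×10^5 → turbulent
ε/D = 0.068/157 = 4.33×10^-4
Swamee-Jain: f = 0.01860
h_f = f(L/D)V²/(2g) = 0.01860·(600/0.157)·2.598²/(2·9.81) = 24.46 m

h_f ≈ 24.5 m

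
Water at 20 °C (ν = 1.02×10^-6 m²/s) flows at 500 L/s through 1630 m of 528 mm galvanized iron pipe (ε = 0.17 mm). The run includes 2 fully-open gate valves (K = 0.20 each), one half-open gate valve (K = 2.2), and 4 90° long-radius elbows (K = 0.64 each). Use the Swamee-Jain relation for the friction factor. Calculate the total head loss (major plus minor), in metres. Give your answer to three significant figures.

V = 4Q/(πD²) = 2.284 m/s; V²/2g = 0.2658 m
Re = 1.18×10^6, ε/D = 3.22×10^-4 → f = 0.01585 (Swamee-Jain)
Major: h_f = f(L/D)·V²/2g = 0.01585·3087·0.2658 = 13.00 m
Minor: ΣK = 5.16; h_m = ΣK·V²/2g = 1.371 m
Total H_L = 13.00 + 1.371 = 14.37 m

H_L ≈ 14.4 m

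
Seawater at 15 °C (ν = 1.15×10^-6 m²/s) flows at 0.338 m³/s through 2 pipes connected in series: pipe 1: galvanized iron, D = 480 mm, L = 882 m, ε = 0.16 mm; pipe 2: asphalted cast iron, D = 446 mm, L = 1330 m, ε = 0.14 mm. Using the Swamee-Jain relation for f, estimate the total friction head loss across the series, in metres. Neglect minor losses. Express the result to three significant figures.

H ≈ 16.7 m

Pipe 1: V = 1.868 m/s, Re = 7.80×10^5, ε/D = 3.33×10^-4, f = 0.01622, h_1 = f(L/D)V²/2g = 5.301 m
Pipe 2: V = 2.164 m/s, Re = 8.39×10^5, ε/D = 3.14×10^-4, f = 0.01600, h_2 = f(L/D)V²/2g = 11.39 m
Series → Q common, losses add: H = Σh = 16.69 m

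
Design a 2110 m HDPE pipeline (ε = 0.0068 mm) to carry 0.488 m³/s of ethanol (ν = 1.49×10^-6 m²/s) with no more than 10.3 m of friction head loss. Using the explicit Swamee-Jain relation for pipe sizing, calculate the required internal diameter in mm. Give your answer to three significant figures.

D ≈ 556 mm

Swamee-Jain (Type III): D = 0.66·[ε^1.25·(LQ²/(gh_f))^4.75 + ν·Q^9.4·(L/(gh_f))^5.2]^0.04
LQ²/(gh_f) = 4.973; L/(gh_f) = 20.88
Term 1 = ε^1.25·(…)^4.75 = 7.07×10^-4; Term 2 = ν·Q^9.4·(…)^5.2 = 0.0128
D = 0.66·(7.07×10^-4 + 0.0128)^0.04 = 0.5556 m = 556 mm
Check: V = 2.01 m/s, Re = 7.51×10^5, f = 0.01244, h_f = 9.76 m ≈ 10.3 m ✓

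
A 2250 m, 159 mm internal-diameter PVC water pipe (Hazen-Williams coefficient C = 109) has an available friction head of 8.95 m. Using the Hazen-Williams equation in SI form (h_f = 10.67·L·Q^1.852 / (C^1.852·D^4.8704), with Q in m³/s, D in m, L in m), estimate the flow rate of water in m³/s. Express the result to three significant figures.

Q ≈ 0.0122 m³/s

Rearranging: Q = [h_f·C^1.852·D^4.8704 / (10.67·L)]^(1/1.852)
Q = [8.95·109^1.852·0.159^4.8704 / (10.67·2250)]^0.540 = 0.01219 m³/s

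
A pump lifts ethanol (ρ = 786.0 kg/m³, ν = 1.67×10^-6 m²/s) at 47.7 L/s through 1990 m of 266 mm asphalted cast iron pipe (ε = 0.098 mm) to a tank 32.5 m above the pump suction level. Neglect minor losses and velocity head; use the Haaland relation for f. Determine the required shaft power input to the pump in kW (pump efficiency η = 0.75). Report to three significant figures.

V = 4Q/(πD²) = 0.8584 m/s; Re = 1.37×10^5; ε/D = 3.68×10^-4; f = 0.01870
h_f = f(L/D)V²/2g = 5.254 m
Total head H = z + h_f = 32.5 + 5.254 = 37.75 m
P_hyd = ρgQH = 786.0·9.81·0.0477·37.75 = 13.89 kW
P_shaft = P_hyd/η = 13.89/0.75 = 18.51 kW

P_shaft ≈ 18.5 kW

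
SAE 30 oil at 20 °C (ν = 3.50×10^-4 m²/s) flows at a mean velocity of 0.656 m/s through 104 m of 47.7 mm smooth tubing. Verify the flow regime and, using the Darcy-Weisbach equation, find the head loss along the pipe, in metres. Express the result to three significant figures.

Re = VD/ν = 0.656·0.04770/3.50×10^-4 = 89.4 → laminar (Re < 2300)
f = 64/Re = 0.7159
h_f = f(L/D)V²/(2g) = 0.7159·(104/0.04770)·0.656²/(2·9.81) = 34.23 m

h_f ≈ 34.2 m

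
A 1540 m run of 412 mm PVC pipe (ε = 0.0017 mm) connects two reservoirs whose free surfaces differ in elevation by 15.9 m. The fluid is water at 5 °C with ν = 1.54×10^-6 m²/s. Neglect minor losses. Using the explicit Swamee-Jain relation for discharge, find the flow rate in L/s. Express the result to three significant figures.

Swamee-Jain (Type II): Q = -0.965·√(gD⁵h_f/L)·ln[ε/(3.7D) + √(3.17ν²L/(gD³h_f))]
√(gD⁵h_f/L) = √(9.81·0.412⁵·15.9/1540) = 0.03467
ε/(3.7D) = 1.12×10^-6; √(3.17ν²L/(gD³h_f)) = 3.26×10^-5
Q = -0.965·0.03467·ln(3.369×10^-5) = 0.3446 m³/s
Check: V = 2.58 m/s, Re = 6.92×10^5, f = 0.01245, h_f = 15.8 m ≈ 15.9 m ✓

Q ≈ 345 L/s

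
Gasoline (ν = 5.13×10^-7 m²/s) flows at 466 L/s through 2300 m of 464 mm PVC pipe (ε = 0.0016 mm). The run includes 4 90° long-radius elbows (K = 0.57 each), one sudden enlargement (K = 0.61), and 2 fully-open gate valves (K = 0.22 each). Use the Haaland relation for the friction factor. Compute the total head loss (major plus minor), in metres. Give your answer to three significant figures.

V = 4Q/(πD²) = 2.756 m/s; V²/2g = 0.3871 m
Re = 2.49×10^6, ε/D = 3.45×10^-6 → f = 0.01010 (Haaland)
Major: h_f = f(L/D)·V²/2g = 0.01010·4957·0.3871 = 19.39 m
Minor: ΣK = 3.33; h_m = ΣK·V²/2g = 1.289 m
Total H_L = 19.39 + 1.289 = 20.67 m

H_L ≈ 20.7 m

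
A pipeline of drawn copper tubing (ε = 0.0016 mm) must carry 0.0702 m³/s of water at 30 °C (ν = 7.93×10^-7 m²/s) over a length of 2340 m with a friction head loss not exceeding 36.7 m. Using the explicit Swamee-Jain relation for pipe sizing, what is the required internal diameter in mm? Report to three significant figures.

D ≈ 205 mm

Swamee-Jain (Type III): D = 0.66·[ε^1.25·(LQ²/(gh_f))^4.75 + ν·Q^9.4·(L/(gh_f))^5.2]^0.04
LQ²/(gh_f) = 0.03203; L/(gh_f) = 6.500
Term 1 = ε^1.25·(…)^4.75 = 4.53×10^-15; Term 2 = ν·Q^9.4·(…)^5.2 = 1.91×10^-13
D = 0.66·(4.53×10^-15 + 1.91×10^-13)^0.04 = 0.2047 m = 205 mm
Check: V = 2.13 m/s, Re = 5.50×10^5, f = 0.01300, h_f = 34.4 m ≈ 36.7 m ✓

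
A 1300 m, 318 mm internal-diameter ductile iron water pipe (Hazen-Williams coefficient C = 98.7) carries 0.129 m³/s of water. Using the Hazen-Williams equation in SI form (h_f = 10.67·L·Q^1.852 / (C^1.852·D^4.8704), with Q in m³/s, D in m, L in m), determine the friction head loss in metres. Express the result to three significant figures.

h_f ≈ 16.8 m

h_f = 10.67·1300·0.129^1.852 / (98.7^1.852·0.318^4.8704) = 16.78 m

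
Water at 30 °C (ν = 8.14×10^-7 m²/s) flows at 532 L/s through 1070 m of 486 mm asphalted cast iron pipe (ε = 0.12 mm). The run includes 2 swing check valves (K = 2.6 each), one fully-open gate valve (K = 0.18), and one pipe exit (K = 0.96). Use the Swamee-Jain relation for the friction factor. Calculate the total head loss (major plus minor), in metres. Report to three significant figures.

V = 4Q/(πD²) = 2.868 m/s; V²/2g = 0.4192 m
Re = 1.71×10^6, ε/D = 2.47×10^-4 → f = 0.01493 (Swamee-Jain)
Major: h_f = f(L/D)·V²/2g = 0.01493·2202·0.4192 = 13.78 m
Minor: ΣK = 6.34; h_m = ΣK·V²/2g = 2.658 m
Total H_L = 13.78 + 2.658 = 16.43 m

H_L ≈ 16.4 m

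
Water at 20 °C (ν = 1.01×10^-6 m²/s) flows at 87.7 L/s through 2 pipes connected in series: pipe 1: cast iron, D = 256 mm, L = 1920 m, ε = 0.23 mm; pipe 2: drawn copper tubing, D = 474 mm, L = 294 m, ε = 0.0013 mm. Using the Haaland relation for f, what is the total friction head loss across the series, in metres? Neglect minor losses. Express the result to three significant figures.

H ≈ 22.1 m

Pipe 1: V = 1.704 m/s, Re = 4.32×10^5, ε/D = 8.98×10^-4, f = 0.01982, h_1 = f(L/D)V²/2g = 21.99 m
Pipe 2: V = 0.4970 m/s, Re = 2.33×10^5, ε/D = 2.74×10^-6, f = 0.01506, h_2 = f(L/D)V²/2g = 0.1176 m
Series → Q common, losses add: H = Σh = 22.11 m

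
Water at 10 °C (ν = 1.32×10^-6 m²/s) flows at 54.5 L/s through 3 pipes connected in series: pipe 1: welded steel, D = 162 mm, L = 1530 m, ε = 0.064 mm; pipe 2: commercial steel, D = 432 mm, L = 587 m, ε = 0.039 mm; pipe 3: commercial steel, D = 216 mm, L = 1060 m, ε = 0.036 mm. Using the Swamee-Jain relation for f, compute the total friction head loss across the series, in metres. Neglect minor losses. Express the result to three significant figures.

H ≈ 68.5 m

Pipe 1: V = 2.644 m/s, Re = 3.25×10^5, ε/D = 3.95×10^-4, f = 0.01759, h_1 = f(L/D)V²/2g = 59.19 m
Pipe 2: V = 0.3718 m/s, Re = 1.22×10^5, ε/D = 9.03×10^-5, f = 0.01775, h_2 = f(L/D)V²/2g = 0.1699 m
Pipe 3: V = 1.487 m/s, Re = 2.43×10^5, ε/D = 1.67×10^-4, f = 0.01646, h_3 = f(L/D)V²/2g = 9.105 m
Series → Q common, losses add: H = Σh = 68.46 m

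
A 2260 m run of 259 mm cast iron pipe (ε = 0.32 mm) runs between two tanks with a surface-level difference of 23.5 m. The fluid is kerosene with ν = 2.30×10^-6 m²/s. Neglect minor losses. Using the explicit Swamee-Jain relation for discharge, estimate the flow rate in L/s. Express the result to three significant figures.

Q ≈ 81.5 L/s

Swamee-Jain (Type II): Q = -0.965·√(gD⁵h_f/L)·ln[ε/(3.7D) + √(3.17ν²L/(gD³h_f))]
√(gD⁵h_f/L) = √(9.81·0.259⁵·23.5/2260) = 0.01090
ε/(3.7D) = 3.34×10^-4; √(3.17ν²L/(gD³h_f)) = 9.73×10^-5
Q = -0.965·0.01090·ln(4.312×10^-4) = 0.08153 m³/s
Check: V = 1.55 m/s, Re = 1.74×10^5, f = 0.02224, h_f = 23.7 m ≈ 23.5 m ✓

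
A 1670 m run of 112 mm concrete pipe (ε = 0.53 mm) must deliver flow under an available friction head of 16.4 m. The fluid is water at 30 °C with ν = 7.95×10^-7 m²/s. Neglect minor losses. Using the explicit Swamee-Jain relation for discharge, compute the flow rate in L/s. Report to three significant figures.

Q ≈ 8.26 L/s

Swamee-Jain (Type II): Q = -0.965·√(gD⁵h_f/L)·ln[ε/(3.7D) + √(3.17ν²L/(gD³h_f))]
√(gD⁵h_f/L) = √(9.81·0.112⁵·16.4/1670) = 0.001303
ε/(3.7D) = 0.00128; √(3.17ν²L/(gD³h_f)) = 1.22×10^-4
Q = -0.965·0.001303·ln(0.001401) = 0.008262 m³/s
Check: V = 0.839 m/s, Re = 1.18×10^5, f = 0.03093, h_f = 16.5 m ≈ 16.4 m ✓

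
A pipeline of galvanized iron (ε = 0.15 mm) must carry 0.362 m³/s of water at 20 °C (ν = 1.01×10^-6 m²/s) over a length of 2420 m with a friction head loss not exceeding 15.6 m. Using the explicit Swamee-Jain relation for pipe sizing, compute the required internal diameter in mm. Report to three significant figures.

D ≈ 492 mm

Swamee-Jain (Type III): D = 0.66·[ε^1.25·(LQ²/(gh_f))^4.75 + ν·Q^9.4·(L/(gh_f))^5.2]^0.04
LQ²/(gh_f) = 2.072; L/(gh_f) = 15.81
Term 1 = ε^1.25·(…)^4.75 = 5.29×10^-4; Term 2 = ν·Q^9.4·(…)^5.2 = 1.23×10^-4
D = 0.66·(5.29×10^-4 + 1.23×10^-4)^0.04 = 0.4922 m = 492 mm
Check: V = 1.90 m/s, Re = 9.27×10^5, f = 0.01585, h_f = 14.4 m ≈ 15.6 m ✓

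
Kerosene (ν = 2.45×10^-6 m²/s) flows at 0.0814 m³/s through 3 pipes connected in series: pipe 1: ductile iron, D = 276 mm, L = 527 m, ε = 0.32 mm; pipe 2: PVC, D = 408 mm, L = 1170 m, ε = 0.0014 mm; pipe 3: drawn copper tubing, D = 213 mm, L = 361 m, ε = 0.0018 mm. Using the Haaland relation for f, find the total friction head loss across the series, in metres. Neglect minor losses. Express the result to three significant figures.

H ≈ 12.0 m

Pipe 1: V = 1.361 m/s, Re = 1.53×10^5, ε/D = 0.00116, f = 0.02184, h_1 = f(L/D)V²/2g = 3.934 m
Pipe 2: V = 0.6226 m/s, Re = 1.04×10^5, ε/D = 3.43×10^-6, f = 0.01770, h_2 = f(L/D)V²/2g = 1.003 m
Pipe 3: V = 2.284 m/s, Re = 1.99×10^5, ε/D = 8.45×10^-6, f = 0.01557, h_3 = f(L/D)V²/2g = 7.019 m
Series → Q common, losses add: H = Σh = 11.96 m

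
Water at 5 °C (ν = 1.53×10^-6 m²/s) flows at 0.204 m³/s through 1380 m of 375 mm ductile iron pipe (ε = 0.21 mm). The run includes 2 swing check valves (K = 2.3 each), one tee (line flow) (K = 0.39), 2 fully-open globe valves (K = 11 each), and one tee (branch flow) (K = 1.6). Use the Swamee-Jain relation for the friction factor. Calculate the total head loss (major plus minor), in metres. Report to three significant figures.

H_L ≈ 16.6 m

V = 4Q/(πD²) = 1.847 m/s; V²/2g = 0.1739 m
Re = 4.53×10^5, ε/D = 5.60×10^-4 → f = 0.01823 (Swamee-Jain)
Major: h_f = f(L/D)·V²/2g = 0.01823·3680·0.1739 = 11.66 m
Minor: ΣK = 28.6; h_m = ΣK·V²/2g = 4.971 m
Total H_L = 11.66 + 4.971 = 16.64 m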